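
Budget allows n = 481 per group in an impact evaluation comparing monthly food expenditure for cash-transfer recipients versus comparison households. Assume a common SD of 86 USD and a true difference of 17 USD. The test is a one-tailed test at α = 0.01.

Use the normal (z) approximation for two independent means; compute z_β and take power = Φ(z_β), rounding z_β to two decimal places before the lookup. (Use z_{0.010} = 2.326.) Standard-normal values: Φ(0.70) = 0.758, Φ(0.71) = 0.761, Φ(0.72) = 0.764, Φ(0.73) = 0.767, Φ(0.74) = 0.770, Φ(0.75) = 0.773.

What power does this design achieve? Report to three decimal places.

z_β = δ·√(n/(σ₁²+σ₂²)) − z_α
    = 17 · √(481/14792) − 2.326
    = 17 · 0.18033 − 2.326
    = 3.0655 − 2.326 = 0.7395 → 0.74
Power = Φ(0.74) = 0.770.

Power ≈ 0.770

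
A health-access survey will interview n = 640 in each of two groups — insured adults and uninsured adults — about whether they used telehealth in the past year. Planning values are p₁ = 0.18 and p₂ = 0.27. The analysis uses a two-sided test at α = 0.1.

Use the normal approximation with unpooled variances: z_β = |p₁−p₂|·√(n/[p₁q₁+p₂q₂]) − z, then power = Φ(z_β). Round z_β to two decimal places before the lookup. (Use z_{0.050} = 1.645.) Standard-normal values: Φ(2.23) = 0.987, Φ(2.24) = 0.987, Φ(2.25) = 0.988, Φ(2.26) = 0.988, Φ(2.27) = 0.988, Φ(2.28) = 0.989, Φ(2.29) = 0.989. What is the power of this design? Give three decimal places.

z_β = |p₁−p₂|·√(n/[p₁q₁+p₂q₂]) − z_{α/2}
    = 0.09 · √(640/0.3447) − 1.645
    = 0.09 · 43.0893 − 1.645
    = 3.8780 − 1.645 = 2.2330 → 2.23
Power = Φ(2.23) = 0.987.

Power ≈ 0.987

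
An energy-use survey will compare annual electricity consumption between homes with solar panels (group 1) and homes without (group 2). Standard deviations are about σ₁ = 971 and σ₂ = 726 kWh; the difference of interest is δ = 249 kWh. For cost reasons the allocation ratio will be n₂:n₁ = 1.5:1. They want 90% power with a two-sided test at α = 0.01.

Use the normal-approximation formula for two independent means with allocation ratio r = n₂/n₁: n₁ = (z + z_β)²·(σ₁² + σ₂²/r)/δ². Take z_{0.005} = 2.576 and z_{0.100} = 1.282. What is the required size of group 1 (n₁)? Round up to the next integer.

n₁ = (z_{α/2} + z_β)² · (σ₁² + σ₂²/r) / δ²
   = (2.576 + 1.282)² · (971² + 726²/1.5) / 249²
   = 14.8842 · (942841 + 351384) / 62001
   = 14.8842 · 1294225 / 62001
   = 310.70
Round up → n₁ = 311; n₂ = r·n₁ = 1.5 × 311 = 467.

n₁ = 311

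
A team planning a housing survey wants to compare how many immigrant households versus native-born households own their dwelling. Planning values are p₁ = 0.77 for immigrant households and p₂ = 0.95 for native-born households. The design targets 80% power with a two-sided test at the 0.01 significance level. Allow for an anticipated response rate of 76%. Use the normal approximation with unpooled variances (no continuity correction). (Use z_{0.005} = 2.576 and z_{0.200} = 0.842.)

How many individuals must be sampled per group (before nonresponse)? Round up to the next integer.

n = (z_{α/2} + z_β)² · [p₁(1−p₁) + p₂(1−p₂)] / (p₁ − p₂)²
  = (2.576 + 0.842)² · (0.77·0.23 + 0.95·0.05) / (-0.18)²
  = (3.418)² · (0.1771 + 0.0475) / 0.0324
  = 11.6827 · 0.2246 / 0.0324
  = 80.99
Adjust for 76% response: 80.99 / 0.76 = 106.56.
Round up → n = 107 per group.

n = 107 per group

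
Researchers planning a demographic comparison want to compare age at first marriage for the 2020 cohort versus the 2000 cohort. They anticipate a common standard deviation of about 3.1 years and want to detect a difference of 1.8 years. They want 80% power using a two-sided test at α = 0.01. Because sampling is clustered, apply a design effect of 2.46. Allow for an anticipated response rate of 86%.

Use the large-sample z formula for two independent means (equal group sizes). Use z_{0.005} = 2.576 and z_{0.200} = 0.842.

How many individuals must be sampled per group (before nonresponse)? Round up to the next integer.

n = (z_{α/2} + z_β)² · (σ₁² + σ₂²) / δ²
  = (2.576 + 0.842)² · (2·3.1² = 19.22) / 1.8²
  = 11.6827 · 19.22 / 3.24
  = 69.30
Design effect: 2.46 × 69.30 = 170.49.
Adjust for 86% response: 170.49 / 0.86 = 198.24.
Round up → n = 199 per group.

n = 199 per group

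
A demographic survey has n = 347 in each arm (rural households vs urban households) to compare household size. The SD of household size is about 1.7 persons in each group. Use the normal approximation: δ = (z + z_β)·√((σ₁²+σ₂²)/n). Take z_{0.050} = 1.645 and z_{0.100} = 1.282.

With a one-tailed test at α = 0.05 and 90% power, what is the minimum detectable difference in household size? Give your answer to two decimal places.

Minimum detectable difference ≈ 0.38 persons

δ = (z_α + z_β) · √((σ₁²+σ₂²)/n)
  = (1.645 + 1.282) · √(5.78/347)
  = 2.927 · √0.01666
  = 2.927 · 0.1291
  = 0.3778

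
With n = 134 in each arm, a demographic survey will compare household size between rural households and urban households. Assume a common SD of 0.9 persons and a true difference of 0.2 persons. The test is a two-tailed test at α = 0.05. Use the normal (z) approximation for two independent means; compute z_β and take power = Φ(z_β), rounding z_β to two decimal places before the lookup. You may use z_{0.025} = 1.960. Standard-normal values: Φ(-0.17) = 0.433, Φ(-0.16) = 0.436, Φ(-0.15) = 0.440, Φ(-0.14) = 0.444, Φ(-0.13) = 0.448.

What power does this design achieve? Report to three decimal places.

z_β = δ·√(n/(σ₁²+σ₂²)) − z_{α/2}
    = 0.2 · √(134/1.62) − 1.960
    = 0.2 · 9.09484 − 1.960
    = 1.8190 − 1.960 = -0.1410 → -0.14
Power = Φ(-0.14) = 0.444.

Power ≈ 0.444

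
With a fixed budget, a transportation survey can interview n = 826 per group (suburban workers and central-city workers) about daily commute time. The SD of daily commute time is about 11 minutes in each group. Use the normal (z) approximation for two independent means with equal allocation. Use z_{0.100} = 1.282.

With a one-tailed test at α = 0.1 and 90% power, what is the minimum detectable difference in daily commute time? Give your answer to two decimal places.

δ = (z_α + z_β) · √((σ₁²+σ₂²)/n)
  = (1.282 + 1.282) · √(242/826)
  = 2.564 · √0.29298
  = 2.564 · 0.5413
  = 1.3878

Minimum detectable difference ≈ 1.39 minutes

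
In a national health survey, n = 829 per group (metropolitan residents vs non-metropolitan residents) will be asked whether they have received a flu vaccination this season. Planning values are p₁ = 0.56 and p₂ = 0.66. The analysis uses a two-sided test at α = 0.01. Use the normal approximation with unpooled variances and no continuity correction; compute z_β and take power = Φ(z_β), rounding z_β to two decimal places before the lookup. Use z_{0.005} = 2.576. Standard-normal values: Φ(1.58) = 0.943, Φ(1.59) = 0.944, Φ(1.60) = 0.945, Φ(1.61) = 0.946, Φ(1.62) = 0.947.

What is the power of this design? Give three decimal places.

z_β = |p₁−p₂|·√(n/[p₁q₁+p₂q₂]) − z_{α/2}
    = 0.10 · √(829/0.4708) − 2.576
    = 0.10 · 41.9623 − 2.576
    = 4.1962 − 2.576 = 1.6202 → 1.62
Power = Φ(1.62) = 0.947.

Power ≈ 0.947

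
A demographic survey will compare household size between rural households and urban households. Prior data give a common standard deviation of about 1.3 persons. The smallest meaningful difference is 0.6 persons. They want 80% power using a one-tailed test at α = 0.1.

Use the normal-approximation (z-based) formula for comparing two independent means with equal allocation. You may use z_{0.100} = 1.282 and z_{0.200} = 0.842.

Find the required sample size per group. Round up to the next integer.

n = 43 per group

n = (z_α + z_β)² · (σ₁² + σ₂²) / δ²
  = (1.282 + 0.842)² · (2·1.3² = 3.38) / 0.6²
  = 4.5114 · 3.38 / 0.36
  = 42.36
Round up → n = 43 per group.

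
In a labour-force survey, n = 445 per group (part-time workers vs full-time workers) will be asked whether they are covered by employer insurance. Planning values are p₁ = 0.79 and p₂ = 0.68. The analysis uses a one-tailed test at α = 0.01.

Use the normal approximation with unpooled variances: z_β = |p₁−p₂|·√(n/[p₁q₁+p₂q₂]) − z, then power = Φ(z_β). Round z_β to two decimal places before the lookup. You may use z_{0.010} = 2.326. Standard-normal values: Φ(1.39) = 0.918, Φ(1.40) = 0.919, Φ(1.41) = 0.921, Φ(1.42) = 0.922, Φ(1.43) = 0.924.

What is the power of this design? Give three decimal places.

Power ≈ 0.922

z_β = |p₁−p₂|·√(n/[p₁q₁+p₂q₂]) − z_α
    = 0.11 · √(445/0.3835) − 2.326
    = 0.11 · 34.0641 − 2.326
    = 3.7471 − 2.326 = 1.4211 → 1.42
Power = Φ(1.42) = 0.922.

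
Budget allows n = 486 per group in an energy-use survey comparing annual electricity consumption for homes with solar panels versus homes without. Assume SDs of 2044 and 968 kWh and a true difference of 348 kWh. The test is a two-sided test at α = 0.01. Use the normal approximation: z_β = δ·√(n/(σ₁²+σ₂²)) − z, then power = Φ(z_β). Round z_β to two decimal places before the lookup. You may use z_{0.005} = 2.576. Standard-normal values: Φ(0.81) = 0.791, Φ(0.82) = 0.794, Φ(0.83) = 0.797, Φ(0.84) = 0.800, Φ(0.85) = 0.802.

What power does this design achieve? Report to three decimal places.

Power ≈ 0.794

z_β = δ·√(n/(σ₁²+σ₂²)) − z_{α/2}
    = 348 · √(486/5114960) − 2.576
    = 348 · 0.00975 − 2.576
    = 3.3922 − 2.576 = 0.8162 → 0.82
Power = Φ(0.82) = 0.794.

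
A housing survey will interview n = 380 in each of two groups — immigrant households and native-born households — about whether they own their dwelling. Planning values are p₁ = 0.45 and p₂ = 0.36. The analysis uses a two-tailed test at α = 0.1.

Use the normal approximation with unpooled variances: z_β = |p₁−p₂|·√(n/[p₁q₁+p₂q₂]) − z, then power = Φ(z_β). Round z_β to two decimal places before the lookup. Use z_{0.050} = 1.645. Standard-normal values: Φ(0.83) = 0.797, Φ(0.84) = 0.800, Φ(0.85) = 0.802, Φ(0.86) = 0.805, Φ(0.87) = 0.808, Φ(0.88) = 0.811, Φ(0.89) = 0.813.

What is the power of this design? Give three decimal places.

z_β = |p₁−p₂|·√(n/[p₁q₁+p₂q₂]) − z_{α/2}
    = 0.09 · √(380/0.4779) − 1.645
    = 0.09 · 28.1983 − 1.645
    = 2.5378 − 1.645 = 0.8928 → 0.89
Power = Φ(0.89) = 0.813.

Power ≈ 0.813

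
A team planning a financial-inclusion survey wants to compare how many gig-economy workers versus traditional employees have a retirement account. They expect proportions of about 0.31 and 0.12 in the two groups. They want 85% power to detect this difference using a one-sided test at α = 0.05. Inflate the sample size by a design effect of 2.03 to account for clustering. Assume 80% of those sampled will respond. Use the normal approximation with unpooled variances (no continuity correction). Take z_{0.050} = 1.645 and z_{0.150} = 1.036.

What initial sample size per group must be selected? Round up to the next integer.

n = 162 per group

n = (z_α + z_β)² · [p₁(1−p₁) + p₂(1−p₂)] / (p₁ − p₂)²
  = (1.645 + 1.036)² · (0.31·0.69 + 0.12·0.88) / (0.19)²
  = (2.681)² · (0.2139 + 0.1056) / 0.0361
  = 7.1878 · 0.3195 / 0.0361
  = 63.61
Design effect: 2.03 × 63.61 = 129.14.
Adjust for 80% response: 129.14 / 0.80 = 161.42.
Round up → n = 162 per group.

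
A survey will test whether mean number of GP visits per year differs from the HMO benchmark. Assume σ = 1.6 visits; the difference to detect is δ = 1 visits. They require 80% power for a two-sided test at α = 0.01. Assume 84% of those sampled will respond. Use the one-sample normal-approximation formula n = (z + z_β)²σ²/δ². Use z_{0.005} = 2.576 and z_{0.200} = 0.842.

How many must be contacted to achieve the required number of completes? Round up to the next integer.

n = 36

n = (z_{α/2} + z_β)² · σ² / δ²
  = (2.576 + 0.842)² · 1.6² / 1²
  = 11.6827 · 2.56 / 1
  = 29.91
Adjust for 84% response: 29.91 / 0.84 = 35.60.
Round up → n = 36.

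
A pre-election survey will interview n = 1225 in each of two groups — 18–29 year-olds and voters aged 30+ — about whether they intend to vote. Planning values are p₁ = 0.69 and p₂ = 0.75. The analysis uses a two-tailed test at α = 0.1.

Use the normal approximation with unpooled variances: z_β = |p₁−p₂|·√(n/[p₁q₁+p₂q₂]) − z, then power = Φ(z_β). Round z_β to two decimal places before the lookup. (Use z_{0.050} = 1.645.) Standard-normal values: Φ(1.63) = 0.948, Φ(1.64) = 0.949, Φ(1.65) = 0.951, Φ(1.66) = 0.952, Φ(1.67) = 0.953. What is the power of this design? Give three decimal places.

Power ≈ 0.953

z_β = |p₁−p₂|·√(n/[p₁q₁+p₂q₂]) − z_{α/2}
    = 0.06 · √(1225/0.4014) − 1.645
    = 0.06 · 55.2433 − 1.645
    = 3.3146 − 1.645 = 1.6696 → 1.67
Power = Φ(1.67) = 0.953.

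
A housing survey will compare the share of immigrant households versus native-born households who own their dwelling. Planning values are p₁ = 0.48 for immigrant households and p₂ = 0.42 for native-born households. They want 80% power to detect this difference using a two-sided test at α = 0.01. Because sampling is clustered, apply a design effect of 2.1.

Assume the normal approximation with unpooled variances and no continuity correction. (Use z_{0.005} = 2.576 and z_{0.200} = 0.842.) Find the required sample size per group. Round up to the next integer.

n = (z_{α/2} + z_β)² · [p₁(1−p₁) + p₂(1−p₂)] / (p₁ − p₂)²
  = (2.576 + 0.842)² · (0.48·0.52 + 0.42·0.58) / (0.06)²
  = (3.418)² · (0.2496 + 0.2436) / 0.0036
  = 11.6827 · 0.4932 / 0.0036
  = 1600.53
Design effect: 2.1 × 1600.53 = 3361.12.
Round up → n = 3362 per group.

n = 3362 per group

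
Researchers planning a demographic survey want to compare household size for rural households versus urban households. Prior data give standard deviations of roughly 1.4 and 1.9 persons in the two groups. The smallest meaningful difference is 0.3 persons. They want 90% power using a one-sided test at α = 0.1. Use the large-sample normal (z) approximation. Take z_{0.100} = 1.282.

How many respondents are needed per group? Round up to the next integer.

n = (z_α + z_β)² · (σ₁² + σ₂²) / δ²
  = (1.282 + 1.282)² · (1.4² + 1.9² = 5.57) / 0.3²
  = 6.5741 · 5.57 / 0.09
  = 406.86
Round up → n = 407 per group.

n = 407 per group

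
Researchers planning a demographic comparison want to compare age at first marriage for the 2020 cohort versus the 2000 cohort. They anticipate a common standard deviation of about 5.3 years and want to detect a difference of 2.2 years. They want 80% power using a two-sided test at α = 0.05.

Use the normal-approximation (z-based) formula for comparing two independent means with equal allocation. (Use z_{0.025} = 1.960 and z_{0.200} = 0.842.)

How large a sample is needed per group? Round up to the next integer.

n = (z_{α/2} + z_β)² · (σ₁² + σ₂²) / δ²
  = (1.960 + 0.842)² · (2·5.3² = 56.18) / 2.2²
  = 7.8512 · 56.18 / 4.84
  = 91.13
Round up → n = 92 per group.

n = 92 per group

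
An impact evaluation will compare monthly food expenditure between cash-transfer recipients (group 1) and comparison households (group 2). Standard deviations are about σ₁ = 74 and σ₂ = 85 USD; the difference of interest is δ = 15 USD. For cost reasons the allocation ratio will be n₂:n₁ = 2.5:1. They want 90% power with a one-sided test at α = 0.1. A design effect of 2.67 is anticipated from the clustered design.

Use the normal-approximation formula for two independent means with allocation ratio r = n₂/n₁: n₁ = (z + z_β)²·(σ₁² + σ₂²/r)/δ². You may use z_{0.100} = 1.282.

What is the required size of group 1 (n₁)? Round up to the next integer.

n₁ = (z_α + z_β)² · (σ₁² + σ₂²/r) / δ²
   = (1.282 + 1.282)² · (74² + 85²/2.5) / 15²
   = 6.5741 · (5476 + 2890) / 225
   = 6.5741 · 8366 / 225
   = 244.44
Design effect: 2.67 × 244.44 = 652.65.
Round up → n₁ = 653; n₂ = r·n₁ = 2.5 × 653 = 1633.

n₁ = 653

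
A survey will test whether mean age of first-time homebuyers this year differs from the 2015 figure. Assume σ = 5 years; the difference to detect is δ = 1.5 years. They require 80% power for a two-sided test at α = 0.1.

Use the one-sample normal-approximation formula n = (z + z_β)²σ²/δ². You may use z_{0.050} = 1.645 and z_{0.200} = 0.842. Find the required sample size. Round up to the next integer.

n = (z_{α/2} + z_β)² · σ² / δ²
  = (1.645 + 0.842)² · 5² / 1.5²
  = 6.1852 · 25 / 2.25
  = 68.72
Round up → n = 69.

n = 69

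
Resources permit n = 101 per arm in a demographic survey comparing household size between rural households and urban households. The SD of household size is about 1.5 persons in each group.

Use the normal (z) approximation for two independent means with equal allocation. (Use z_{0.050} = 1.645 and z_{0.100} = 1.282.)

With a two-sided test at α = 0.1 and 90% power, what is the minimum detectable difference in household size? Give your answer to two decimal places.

δ = (z_{α/2} + z_β) · √((σ₁²+σ₂²)/n)
  = (1.645 + 1.282) · √(4.5/101)
  = 2.927 · √0.04455
  = 2.927 · 0.2111
  = 0.6178

Minimum detectable difference ≈ 0.62 persons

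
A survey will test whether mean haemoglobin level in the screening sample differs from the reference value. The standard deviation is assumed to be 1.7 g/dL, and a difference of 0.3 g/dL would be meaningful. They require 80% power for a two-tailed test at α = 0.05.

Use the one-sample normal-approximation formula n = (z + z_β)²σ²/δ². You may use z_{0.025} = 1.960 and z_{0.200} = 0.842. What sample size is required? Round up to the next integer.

n = (z_{α/2} + z_β)² · σ² / δ²
  = (1.960 + 0.842)² · 1.7² / 0.3²
  = 7.8512 · 2.89 / 0.09
  = 252.11
Round up → n = 253.

n = 253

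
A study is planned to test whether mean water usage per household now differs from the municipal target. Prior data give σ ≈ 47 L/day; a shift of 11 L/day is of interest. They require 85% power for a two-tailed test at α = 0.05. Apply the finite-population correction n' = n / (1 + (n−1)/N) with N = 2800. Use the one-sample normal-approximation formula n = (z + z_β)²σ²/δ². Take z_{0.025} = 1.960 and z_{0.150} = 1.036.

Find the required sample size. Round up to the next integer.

n = (z_{α/2} + z_β)² · σ² / δ²
  = (1.960 + 1.036)² · 47² / 11²
  = 8.9760 · 2209 / 121
  = 163.87
Finite-population correction (N = 2800): 163.87 / (1 + (163.87 − 1)/2800) = 154.86.
Round up → n = 155.

n = 155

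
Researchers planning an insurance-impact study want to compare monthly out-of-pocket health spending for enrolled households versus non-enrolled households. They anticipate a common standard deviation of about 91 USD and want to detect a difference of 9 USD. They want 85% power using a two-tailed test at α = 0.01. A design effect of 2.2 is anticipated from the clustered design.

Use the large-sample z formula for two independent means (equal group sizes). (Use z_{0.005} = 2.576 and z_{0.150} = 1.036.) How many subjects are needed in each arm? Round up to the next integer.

n = (z_{α/2} + z_β)² · (σ₁² + σ₂²) / δ²
  = (2.576 + 1.036)² · (2·91² = 16562) / 9²
  = 13.0465 · 16562 / 81
  = 2667.62
Design effect: 2.2 × 2667.62 = 5868.75.
Round up → n = 5869 per group.

n = 5869 per group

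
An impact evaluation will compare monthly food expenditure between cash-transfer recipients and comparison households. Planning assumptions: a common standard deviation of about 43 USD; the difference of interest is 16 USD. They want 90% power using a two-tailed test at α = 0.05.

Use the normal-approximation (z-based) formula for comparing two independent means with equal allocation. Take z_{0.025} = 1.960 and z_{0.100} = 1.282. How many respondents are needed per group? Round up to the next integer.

n = (z_{α/2} + z_β)² · (σ₁² + σ₂²) / δ²
  = (1.960 + 1.282)² · (2·43² = 3698) / 16²
  = 10.5106 · 3698 / 256
  = 151.83
Round up → n = 152 per group.

n = 152 per group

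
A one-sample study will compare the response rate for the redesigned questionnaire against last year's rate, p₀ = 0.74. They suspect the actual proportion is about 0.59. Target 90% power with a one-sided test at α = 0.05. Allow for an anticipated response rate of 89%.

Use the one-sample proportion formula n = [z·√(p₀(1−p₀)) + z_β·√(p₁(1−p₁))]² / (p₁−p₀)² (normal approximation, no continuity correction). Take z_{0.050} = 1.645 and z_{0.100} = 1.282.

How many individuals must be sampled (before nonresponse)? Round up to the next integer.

n = [z_α·√(p₀q₀) + z_β·√(p₁q₁)]² / (p₁ − p₀)²
  = [1.645·√(0.74·0.26) + 1.282·√(0.59·0.41)]² / (-0.15)²
  = [1.645·0.4386 + 1.282·0.4918]² / 0.0225
  = [1.3521]² / 0.0225
  = 81.25
Adjust for 89% response: 81.25 / 0.89 = 91.29.
Round up → n = 92.

n = 92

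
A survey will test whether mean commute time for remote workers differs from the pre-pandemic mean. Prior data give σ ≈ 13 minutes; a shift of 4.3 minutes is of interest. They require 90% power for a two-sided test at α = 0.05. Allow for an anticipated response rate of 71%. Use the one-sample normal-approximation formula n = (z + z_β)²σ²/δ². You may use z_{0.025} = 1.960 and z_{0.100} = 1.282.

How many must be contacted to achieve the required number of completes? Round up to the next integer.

n = 136

n = (z_{α/2} + z_β)² · σ² / δ²
  = (1.960 + 1.282)² · 13² / 4.3²
  = 10.5106 · 169 / 18.49
  = 96.07
Adjust for 71% response: 96.07 / 0.71 = 135.31.
Round up → n = 136.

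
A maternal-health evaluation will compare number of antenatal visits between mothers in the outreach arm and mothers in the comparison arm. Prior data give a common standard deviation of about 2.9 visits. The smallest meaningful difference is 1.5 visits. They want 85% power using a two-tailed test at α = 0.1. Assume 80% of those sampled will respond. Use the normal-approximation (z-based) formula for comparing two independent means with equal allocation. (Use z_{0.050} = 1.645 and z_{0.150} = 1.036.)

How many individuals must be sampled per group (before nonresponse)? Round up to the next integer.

n = 68 per group

n = (z_{α/2} + z_β)² · (σ₁² + σ₂²) / δ²
  = (1.645 + 1.036)² · (2·2.9² = 16.82) / 1.5²
  = 7.1878 · 16.82 / 2.25
  = 53.73
Adjust for 80% response: 53.73 / 0.80 = 67.17.
Round up → n = 68 per group.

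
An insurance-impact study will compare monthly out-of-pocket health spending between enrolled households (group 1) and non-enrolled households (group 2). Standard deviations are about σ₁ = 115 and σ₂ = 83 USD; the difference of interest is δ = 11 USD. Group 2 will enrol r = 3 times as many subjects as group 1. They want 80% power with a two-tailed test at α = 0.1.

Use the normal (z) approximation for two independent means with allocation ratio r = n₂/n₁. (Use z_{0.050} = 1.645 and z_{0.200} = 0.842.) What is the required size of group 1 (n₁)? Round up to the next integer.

n₁ = (z_{α/2} + z_β)² · (σ₁² + σ₂²/r) / δ²
   = (1.645 + 0.842)² · (115² + 83²/3) / 11²
   = 6.1852 · (13225 + 2296.3) / 121
   = 6.1852 · 15521.3 / 121
   = 793.41
Round up → n₁ = 794; n₂ = r·n₁ = 3 × 794 = 2382.

n₁ = 794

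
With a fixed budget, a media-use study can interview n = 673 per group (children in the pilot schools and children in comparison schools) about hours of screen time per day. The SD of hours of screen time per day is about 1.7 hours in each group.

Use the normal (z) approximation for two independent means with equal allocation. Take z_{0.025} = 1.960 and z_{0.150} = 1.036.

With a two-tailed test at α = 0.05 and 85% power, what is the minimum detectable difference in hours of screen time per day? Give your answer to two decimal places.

Minimum detectable difference ≈ 0.28 hours

δ = (z_{α/2} + z_β) · √((σ₁²+σ₂²)/n)
  = (1.960 + 1.036) · √(5.78/673)
  = 2.996 · √0.00859
  = 2.996 · 0.0927
  = 0.2777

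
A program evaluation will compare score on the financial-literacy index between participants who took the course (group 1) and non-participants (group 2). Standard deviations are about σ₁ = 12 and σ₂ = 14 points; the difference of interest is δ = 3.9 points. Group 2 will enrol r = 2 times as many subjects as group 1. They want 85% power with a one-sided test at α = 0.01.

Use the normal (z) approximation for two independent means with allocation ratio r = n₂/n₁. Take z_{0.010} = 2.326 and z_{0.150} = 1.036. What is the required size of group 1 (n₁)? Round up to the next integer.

n₁ = (z_α + z_β)² · (σ₁² + σ₂²/r) / δ²
   = (2.326 + 1.036)² · (12² + 14²/2) / 3.9²
   = 11.3030 · (144 + 98) / 15.21
   = 11.3030 · 242 / 15.21
   = 179.84
Round up → n₁ = 180; n₂ = r·n₁ = 2 × 180 = 360.

n₁ = 180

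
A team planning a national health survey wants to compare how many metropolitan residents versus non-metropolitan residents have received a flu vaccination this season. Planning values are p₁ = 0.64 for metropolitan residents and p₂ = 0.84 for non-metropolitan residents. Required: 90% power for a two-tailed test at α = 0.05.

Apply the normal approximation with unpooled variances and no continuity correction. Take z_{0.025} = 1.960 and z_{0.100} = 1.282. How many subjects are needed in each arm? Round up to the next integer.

n = (z_{α/2} + z_β)² · [p₁(1−p₁) + p₂(1−p₂)] / (p₁ − p₂)²
  = (1.960 + 1.282)² · (0.64·0.36 + 0.84·0.16) / (-0.20)²
  = (3.242)² · (0.2304 + 0.1344) / 0.0400
  = 10.5106 · 0.3648 / 0.0400
  = 95.86
Round up → n = 96 per group.

n = 96 per group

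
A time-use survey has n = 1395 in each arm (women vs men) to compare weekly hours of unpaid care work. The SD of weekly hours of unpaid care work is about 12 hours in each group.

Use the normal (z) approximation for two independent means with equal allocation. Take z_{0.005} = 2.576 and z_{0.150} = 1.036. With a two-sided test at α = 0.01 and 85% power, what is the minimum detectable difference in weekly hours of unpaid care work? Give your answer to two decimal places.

Minimum detectable difference ≈ 1.64 hours

δ = (z_{α/2} + z_β) · √((σ₁²+σ₂²)/n)
  = (2.576 + 1.036) · √(288/1395)
  = 3.612 · √0.20645
  = 3.612 · 0.4544
  = 1.6412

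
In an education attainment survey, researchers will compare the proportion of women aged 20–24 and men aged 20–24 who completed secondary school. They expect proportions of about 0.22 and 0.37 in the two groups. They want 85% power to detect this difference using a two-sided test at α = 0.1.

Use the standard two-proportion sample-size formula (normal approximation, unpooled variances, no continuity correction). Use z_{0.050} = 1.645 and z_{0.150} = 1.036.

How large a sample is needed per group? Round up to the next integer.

n = 130 per group

n = (z_{α/2} + z_β)² · [p₁(1−p₁) + p₂(1−p₂)] / (p₁ − p₂)²
  = (1.645 + 1.036)² · (0.22·0.78 + 0.37·0.63) / (-0.15)²
  = (2.681)² · (0.1716 + 0.2331) / 0.0225
  = 7.1878 · 0.4047 / 0.0225
  = 129.28
Round up → n = 130 per group.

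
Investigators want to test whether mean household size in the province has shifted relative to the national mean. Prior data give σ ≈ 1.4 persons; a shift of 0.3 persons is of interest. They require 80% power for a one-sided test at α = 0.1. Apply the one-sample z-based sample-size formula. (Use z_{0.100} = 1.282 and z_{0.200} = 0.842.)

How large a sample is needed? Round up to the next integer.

n = 99

n = (z_α + z_β)² · σ² / δ²
  = (1.282 + 0.842)² · 1.4² / 0.3²
  = 4.5114 · 1.96 / 0.09
  = 98.25
Round up → n = 99.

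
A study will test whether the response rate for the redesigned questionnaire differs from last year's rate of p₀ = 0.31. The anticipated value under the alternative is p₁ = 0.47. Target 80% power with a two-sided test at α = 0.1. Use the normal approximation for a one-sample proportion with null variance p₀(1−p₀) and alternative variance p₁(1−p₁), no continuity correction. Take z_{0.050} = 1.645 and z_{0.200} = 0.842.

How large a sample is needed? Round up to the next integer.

n = [z_{α/2}·√(p₀q₀) + z_β·√(p₁q₁)]² / (p₁ − p₀)²
  = [1.645·√(0.31·0.69) + 0.842·√(0.47·0.53)]² / (0.16)²
  = [1.645·0.4625 + 0.842·0.4991]² / 0.0256
  = [1.1810]² / 0.0256
  = 54.49
Round up → n = 55.

n = 55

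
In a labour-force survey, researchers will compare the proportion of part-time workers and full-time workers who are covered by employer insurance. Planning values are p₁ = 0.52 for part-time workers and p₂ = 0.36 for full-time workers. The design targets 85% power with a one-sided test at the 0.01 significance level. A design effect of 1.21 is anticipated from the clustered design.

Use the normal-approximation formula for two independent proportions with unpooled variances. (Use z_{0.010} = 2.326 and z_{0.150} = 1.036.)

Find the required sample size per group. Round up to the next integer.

n = 257 per group

n = (z_α + z_β)² · [p₁(1−p₁) + p₂(1−p₂)] / (p₁ − p₂)²
  = (2.326 + 1.036)² · (0.52·0.48 + 0.36·0.64) / (0.16)²
  = (3.362)² · (0.2496 + 0.2304) / 0.0256
  = 11.3030 · 0.4800 / 0.0256
  = 211.93
Design effect: 1.21 × 211.93 = 256.44.
Round up → n = 257 per group.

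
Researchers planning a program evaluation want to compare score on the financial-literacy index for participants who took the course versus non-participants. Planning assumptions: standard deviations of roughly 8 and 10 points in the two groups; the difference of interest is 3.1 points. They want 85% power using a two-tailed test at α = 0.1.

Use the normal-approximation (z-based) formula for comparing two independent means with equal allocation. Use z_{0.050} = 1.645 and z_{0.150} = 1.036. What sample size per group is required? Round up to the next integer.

n = 123 per group

n = (z_{α/2} + z_β)² · (σ₁² + σ₂²) / δ²
  = (1.645 + 1.036)² · (8² + 10² = 164) / 3.1²
  = 7.1878 · 164 / 9.61
  = 122.66
Round up → n = 123 per group.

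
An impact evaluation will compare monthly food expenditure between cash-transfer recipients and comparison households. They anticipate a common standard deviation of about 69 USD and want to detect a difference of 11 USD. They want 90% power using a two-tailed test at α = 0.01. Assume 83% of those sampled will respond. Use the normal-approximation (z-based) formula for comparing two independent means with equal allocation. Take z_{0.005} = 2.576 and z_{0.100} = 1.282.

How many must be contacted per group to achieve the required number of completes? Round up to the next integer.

n = (z_{α/2} + z_β)² · (σ₁² + σ₂²) / δ²
  = (2.576 + 1.282)² · (2·69² = 9522) / 11²
  = 14.8842 · 9522 / 121
  = 1171.30
Adjust for 83% response: 1171.30 / 0.83 = 1411.20.
Round up → n = 1412 per group.

n = 1412 per group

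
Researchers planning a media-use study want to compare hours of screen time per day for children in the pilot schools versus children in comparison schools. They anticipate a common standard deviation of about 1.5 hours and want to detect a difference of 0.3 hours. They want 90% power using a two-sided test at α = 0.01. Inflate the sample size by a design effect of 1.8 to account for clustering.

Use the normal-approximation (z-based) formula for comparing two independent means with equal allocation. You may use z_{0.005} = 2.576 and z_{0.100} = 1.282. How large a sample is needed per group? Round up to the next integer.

n = 1340 per group

n = (z_{α/2} + z_β)² · (σ₁² + σ₂²) / δ²
  = (2.576 + 1.282)² · (2·1.5² = 4.5) / 0.3²
  = 14.8842 · 4.5 / 0.09
  = 744.21
Design effect: 1.8 × 744.21 = 1339.57.
Round up → n = 1340 per group.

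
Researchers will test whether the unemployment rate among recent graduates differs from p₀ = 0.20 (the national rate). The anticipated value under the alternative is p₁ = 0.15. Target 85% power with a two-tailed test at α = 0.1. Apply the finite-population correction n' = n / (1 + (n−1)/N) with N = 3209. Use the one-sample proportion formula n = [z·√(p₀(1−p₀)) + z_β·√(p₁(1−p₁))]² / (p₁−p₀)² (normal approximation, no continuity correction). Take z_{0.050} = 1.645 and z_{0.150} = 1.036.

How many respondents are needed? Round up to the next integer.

n = 374

n = [z_{α/2}·√(p₀q₀) + z_β·√(p₁q₁)]² / (p₁ − p₀)²
  = [1.645·√(0.20·0.80) + 1.036·√(0.15·0.85)]² / (-0.05)²
  = [1.645·0.4000 + 1.036·0.3571]² / 0.0025
  = [1.0279]² / 0.0025
  = 422.65
Finite-population correction (N = 3209): 422.65 / (1 + (422.65 − 1)/3209) = 373.57.
Round up → n = 374.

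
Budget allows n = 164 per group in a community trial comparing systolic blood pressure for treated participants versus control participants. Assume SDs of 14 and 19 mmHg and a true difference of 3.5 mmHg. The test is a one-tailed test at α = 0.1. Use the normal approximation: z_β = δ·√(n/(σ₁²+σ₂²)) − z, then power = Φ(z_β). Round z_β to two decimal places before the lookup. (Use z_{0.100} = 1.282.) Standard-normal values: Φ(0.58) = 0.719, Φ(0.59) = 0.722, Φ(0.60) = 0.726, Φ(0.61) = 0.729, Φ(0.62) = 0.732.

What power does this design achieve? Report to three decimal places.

z_β = δ·√(n/(σ₁²+σ₂²)) − z_α
    = 3.5 · √(164/557) − 1.282
    = 3.5 · 0.54262 − 1.282
    = 1.8992 − 1.282 = 0.6172 → 0.62
Power = Φ(0.62) = 0.732.

Power ≈ 0.732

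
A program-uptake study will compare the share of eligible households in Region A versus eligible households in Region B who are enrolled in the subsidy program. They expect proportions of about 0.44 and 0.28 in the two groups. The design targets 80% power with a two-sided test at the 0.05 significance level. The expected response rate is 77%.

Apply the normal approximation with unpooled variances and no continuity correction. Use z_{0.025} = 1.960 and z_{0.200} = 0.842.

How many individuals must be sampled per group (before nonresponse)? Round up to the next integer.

n = (z_{α/2} + z_β)² · [p₁(1−p₁) + p₂(1−p₂)] / (p₁ − p₂)²
  = (1.960 + 0.842)² · (0.44·0.56 + 0.28·0.72) / (0.16)²
  = (2.802)² · (0.2464 + 0.2016) / 0.0256
  = 7.8512 · 0.4480 / 0.0256
  = 137.40
Adjust for 77% response: 137.40 / 0.77 = 178.44.
Round up → n = 179 per group.

n = 179 per group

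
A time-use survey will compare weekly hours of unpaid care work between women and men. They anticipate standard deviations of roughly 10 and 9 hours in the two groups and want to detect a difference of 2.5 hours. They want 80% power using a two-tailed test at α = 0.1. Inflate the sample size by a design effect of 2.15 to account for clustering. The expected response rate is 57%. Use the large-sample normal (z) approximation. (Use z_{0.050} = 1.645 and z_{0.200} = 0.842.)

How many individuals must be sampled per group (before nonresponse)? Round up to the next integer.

n = (z_{α/2} + z_β)² · (σ₁² + σ₂²) / δ²
  = (1.645 + 0.842)² · (10² + 9² = 181) / 2.5²
  = 6.1852 · 181 / 6.25
  = 179.12
Design effect: 2.15 × 179.12 = 385.11.
Adjust for 57% response: 385.11 / 0.57 = 675.64.
Round up → n = 676 per group.

n = 676 per group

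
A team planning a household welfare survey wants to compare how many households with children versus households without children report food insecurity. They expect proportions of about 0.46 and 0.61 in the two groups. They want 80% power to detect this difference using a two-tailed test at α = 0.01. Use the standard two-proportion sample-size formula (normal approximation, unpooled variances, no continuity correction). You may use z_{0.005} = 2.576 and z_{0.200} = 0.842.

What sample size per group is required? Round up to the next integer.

n = (z_{α/2} + z_β)² · [p₁(1−p₁) + p₂(1−p₂)] / (p₁ − p₂)²
  = (2.576 + 0.842)² · (0.46·0.54 + 0.61·0.39) / (-0.15)²
  = (3.418)² · (0.2484 + 0.2379) / 0.0225
  = 11.6827 · 0.4863 / 0.0225
  = 252.50
Round up → n = 253 per group.

n = 253 per group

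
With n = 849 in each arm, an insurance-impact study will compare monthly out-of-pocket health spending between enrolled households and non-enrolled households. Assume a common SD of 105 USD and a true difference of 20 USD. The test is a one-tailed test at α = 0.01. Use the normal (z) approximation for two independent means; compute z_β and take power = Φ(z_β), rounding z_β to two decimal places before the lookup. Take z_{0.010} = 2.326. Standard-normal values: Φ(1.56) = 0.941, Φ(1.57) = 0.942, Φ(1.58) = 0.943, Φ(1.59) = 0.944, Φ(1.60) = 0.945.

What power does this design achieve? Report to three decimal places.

z_β = δ·√(n/(σ₁²+σ₂²)) − z_α
    = 20 · √(849/22050) − 2.326
    = 20 · 0.19622 − 2.326
    = 3.9245 − 2.326 = 1.5985 → 1.60
Power = Φ(1.60) = 0.945.

Power ≈ 0.945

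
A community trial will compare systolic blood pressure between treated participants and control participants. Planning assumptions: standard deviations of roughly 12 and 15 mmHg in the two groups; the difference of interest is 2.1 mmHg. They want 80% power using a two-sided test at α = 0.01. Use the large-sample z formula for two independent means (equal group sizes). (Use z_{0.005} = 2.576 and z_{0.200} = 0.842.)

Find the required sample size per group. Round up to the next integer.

n = (z_{α/2} + z_β)² · (σ₁² + σ₂²) / δ²
  = (2.576 + 0.842)² · (12² + 15² = 369) / 2.1²
  = 11.6827 · 369 / 4.41
  = 977.53
Round up → n = 978 per group.

n = 978 per group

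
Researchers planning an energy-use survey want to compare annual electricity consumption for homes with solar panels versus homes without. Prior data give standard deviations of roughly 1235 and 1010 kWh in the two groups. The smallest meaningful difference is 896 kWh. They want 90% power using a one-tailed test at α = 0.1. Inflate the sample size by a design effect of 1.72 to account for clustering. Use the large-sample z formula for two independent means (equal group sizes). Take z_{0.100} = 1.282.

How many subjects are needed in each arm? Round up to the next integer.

n = (z_α + z_β)² · (σ₁² + σ₂²) / δ²
  = (1.282 + 1.282)² · (1235² + 1010² = 2545325) / 896²
  = 6.5741 · 2545325 / 802816
  = 20.84
Design effect: 1.72 × 20.84 = 35.85.
Round up → n = 36 per group.

n = 36 per group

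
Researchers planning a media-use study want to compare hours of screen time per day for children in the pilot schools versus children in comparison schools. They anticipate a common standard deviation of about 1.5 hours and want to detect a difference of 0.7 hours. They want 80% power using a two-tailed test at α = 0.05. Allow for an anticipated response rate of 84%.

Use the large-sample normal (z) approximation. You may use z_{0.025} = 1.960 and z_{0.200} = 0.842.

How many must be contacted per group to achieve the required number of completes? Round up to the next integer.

n = 86 per group

n = (z_{α/2} + z_β)² · (σ₁² + σ₂²) / δ²
  = (1.960 + 0.842)² · (2·1.5² = 4.5) / 0.7²
  = 7.8512 · 4.5 / 0.49
  = 72.10
Adjust for 84% response: 72.10 / 0.84 = 85.84.
Round up → n = 86 per group.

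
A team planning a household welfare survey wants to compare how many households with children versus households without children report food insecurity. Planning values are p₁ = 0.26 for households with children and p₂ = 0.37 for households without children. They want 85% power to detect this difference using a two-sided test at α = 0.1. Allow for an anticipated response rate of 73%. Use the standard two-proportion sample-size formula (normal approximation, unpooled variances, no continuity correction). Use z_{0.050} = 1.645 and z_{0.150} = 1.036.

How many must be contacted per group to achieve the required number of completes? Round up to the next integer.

n = 347 per group

n = (z_{α/2} + z_β)² · [p₁(1−p₁) + p₂(1−p₂)] / (p₁ − p₂)²
  = (1.645 + 1.036)² · (0.26·0.74 + 0.37·0.63) / (-0.11)²
  = (2.681)² · (0.1924 + 0.2331) / 0.0121
  = 7.1878 · 0.4255 / 0.0121
  = 252.76
Adjust for 73% response: 252.76 / 0.73 = 346.25.
Round up → n = 347 per group.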